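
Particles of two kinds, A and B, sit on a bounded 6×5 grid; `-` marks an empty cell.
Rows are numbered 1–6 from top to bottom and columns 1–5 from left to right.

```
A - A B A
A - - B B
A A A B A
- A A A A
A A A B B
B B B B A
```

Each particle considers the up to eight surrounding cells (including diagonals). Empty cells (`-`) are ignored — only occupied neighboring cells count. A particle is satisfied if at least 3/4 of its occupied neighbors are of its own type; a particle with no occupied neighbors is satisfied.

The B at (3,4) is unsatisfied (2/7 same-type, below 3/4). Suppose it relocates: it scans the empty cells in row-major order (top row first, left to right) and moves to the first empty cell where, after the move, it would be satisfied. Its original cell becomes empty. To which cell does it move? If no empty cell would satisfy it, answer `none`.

none

Vacating (3,4). Empty cells in order:
  (1,2): 0/3 same-type → still unsatisfied.
  (2,2): 0/6 same-type → still unsatisfied.
  (2,3): 2/5 same-type → still unsatisfied.
  (4,1): 0/5 same-type → still unsatisfied.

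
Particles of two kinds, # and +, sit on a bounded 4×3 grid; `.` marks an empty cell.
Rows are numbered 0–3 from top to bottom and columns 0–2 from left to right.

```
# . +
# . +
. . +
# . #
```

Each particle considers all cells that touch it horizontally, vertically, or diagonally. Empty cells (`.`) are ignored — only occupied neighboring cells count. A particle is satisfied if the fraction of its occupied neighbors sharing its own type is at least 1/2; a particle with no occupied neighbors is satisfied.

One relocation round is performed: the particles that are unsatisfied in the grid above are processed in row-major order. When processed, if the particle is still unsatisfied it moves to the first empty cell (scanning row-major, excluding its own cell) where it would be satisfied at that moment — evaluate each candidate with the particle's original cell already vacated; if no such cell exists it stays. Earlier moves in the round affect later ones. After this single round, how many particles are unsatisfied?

Initially unsatisfied (in order): (3,2).
  (3,2) → (0,1).
Resulting grid:
# # +
# . +
. . +
# . .
All satisfied now.

0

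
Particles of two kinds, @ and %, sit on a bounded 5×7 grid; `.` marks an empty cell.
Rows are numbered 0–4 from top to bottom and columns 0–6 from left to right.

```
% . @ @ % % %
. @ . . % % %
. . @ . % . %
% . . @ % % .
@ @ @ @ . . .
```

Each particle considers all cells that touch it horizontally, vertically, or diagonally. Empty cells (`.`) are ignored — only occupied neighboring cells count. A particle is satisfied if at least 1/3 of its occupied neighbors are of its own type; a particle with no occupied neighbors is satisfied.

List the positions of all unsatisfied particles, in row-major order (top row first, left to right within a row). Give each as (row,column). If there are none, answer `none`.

Row 0: (0,0)% 0/1 not · (0,2)@ 2/2 satisfied · (0,3)@ 1/3 satisfied · (0,4)% 3/4 satisfied · (0,5)% 5/5 satisfied · (0,6)% 3/3 satisfied
Row 1: (1,1)@ 2/3 satisfied · (1,4)% 4/5 satisfied · (1,5)% 7/7 satisfied · (1,6)% 4/4 satisfied
Row 2: (2,2)@ 2/2 satisfied · (2,4)% 4/5 satisfied · (2,6)% 3/3 satisfied
Row 3: (3,0)% 0/2 not · (3,3)@ 3/5 satisfied · (3,4)% 2/4 satisfied · (3,5)% 3/3 satisfied
Row 4: (4,0)@ 1/2 satisfied · (4,1)@ 2/3 satisfied · (4,2)@ 3/3 satisfied · (4,3)@ 2/3 satisfied

(0,0), (3,0)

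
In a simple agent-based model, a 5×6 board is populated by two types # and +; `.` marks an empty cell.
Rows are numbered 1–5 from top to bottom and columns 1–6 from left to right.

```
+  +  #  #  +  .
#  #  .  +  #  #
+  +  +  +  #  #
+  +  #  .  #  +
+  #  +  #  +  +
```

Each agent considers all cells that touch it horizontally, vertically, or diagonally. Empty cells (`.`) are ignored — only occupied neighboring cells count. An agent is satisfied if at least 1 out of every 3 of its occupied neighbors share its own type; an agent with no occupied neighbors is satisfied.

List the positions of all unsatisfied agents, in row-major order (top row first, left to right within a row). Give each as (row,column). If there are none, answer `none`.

(1,1)+ 1/3 ok
(1,2)+ 1/4 unhappy
(1,3)# 2/4 ok
(1,4)# 2/4 ok
(1,5)+ 1/4 unhappy
(2,1)# 1/5 unhappy
(2,2)# 2/7 unhappy
(2,4)+ 3/7 ok
(2,5)# 4/7 ok
(2,6)# 3/4 ok
(3,1)+ 3/5 ok
(3,2)+ 4/7 ok
(3,3)+ 4/6 ok
(3,4)+ 2/6 ok
(3,5)# 4/7 ok
(3,6)# 4/5 ok
(4,1)+ 4/5 ok
(4,2)+ 6/8 ok
(4,3)# 2/7 unhappy
(4,5)# 3/7 ok
(4,6)+ 2/5 ok
(5,1)+ 2/3 ok
(5,2)# 1/5 unhappy
(5,3)+ 1/4 unhappy
(5,4)# 2/4 ok
(5,5)+ 2/4 ok
(5,6)+ 2/3 ok

(1,2), (1,5), (2,1), (2,2), (4,3), (5,2), (5,3)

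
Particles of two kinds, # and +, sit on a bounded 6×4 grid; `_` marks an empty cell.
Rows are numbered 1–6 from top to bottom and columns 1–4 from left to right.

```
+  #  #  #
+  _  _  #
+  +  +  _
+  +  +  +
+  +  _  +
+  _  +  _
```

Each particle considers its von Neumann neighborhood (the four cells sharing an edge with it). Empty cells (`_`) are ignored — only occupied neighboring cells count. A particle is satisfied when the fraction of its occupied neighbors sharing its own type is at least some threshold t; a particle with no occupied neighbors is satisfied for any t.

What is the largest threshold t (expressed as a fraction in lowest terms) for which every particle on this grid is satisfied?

1/2

(1,1)+ 1/2
(1,2)# 1/2
(1,3)# 2/2
(1,4)# 2/2
(2,1)+ 2/2
(2,4)# 1/1
(3,1)+ 3/3
(3,2)+ 3/3
(3,3)+ 2/2
(4,1)+ 3/3
(4,2)+ 4/4
(4,3)+ 3/3
(4,4)+ 2/2
(5,1)+ 3/3
(5,2)+ 2/2
(5,4)+ 1/1
(6,1)+ 1/1
(6,3)+ — no occupied neighbors
The smallest same-type fraction is 1/2 at (1,1), which reduces to 1/2. Any threshold above that leaves this particle unsatisfied.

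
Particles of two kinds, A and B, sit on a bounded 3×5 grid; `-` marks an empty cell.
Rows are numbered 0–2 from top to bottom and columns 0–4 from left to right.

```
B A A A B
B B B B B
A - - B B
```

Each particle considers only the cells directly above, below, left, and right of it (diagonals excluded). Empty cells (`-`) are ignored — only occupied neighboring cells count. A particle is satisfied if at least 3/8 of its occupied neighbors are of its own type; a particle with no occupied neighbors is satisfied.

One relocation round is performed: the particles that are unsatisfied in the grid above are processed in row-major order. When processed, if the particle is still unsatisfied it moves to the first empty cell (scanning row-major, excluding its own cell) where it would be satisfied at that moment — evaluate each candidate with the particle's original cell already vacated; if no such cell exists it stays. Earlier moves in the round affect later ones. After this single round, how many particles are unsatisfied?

1

Initially unsatisfied (in order): (0,1), (0,3), (2,0).
  (0,1) → (2,1).
  (0,3): no empty cell satisfies it; stays.
  (2,0): now satisfied by earlier moves; stays.
Resulting grid:
B - A A B
B B B B B
A A - B B
Unsatisfied now: (0,3).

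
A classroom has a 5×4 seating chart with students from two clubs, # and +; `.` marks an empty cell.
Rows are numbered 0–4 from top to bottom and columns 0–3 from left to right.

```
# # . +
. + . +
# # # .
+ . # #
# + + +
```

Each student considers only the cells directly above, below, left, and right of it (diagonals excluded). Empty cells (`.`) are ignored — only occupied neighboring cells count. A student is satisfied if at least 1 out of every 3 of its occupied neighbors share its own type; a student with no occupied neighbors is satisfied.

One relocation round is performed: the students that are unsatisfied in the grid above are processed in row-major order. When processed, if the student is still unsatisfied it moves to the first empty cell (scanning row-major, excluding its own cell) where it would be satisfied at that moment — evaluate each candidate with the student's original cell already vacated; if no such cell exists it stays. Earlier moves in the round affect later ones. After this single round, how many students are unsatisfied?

0

Initially unsatisfied (in order): (1,1), (3,0), (4,0).
  (1,1) → (0,2).
  (3,0) → (1,2).
  (4,0) → (1,0).
Resulting grid:
# # + +
# . + +
# # # .
. . # #
. + + +
All satisfied now.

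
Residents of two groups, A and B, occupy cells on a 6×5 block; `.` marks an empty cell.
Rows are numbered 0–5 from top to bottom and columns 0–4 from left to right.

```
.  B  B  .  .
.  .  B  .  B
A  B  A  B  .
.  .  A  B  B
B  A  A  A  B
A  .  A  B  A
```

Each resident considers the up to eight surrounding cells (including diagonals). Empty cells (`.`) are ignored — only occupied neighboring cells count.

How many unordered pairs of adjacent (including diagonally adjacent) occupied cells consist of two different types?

19

Scan each occupied cell's neighbors to the right and below (and the two forward diagonals) so each pair is counted once.
From row 0: 0 unlike of 3 pairs (running 0/3).
From row 1: 1 unlike of 4 pairs (running 1/7).
From row 2: 6 unlike of 9 pairs (running 7/16).
From row 3: 4 unlike of 10 pairs (running 11/26).
From row 4: 6 unlike of 14 pairs (running 17/40).
From row 5: 2 unlike of 2 pairs (running 19/42).
Total adjacent occupied pairs: 42; unlike-type pairs: 19.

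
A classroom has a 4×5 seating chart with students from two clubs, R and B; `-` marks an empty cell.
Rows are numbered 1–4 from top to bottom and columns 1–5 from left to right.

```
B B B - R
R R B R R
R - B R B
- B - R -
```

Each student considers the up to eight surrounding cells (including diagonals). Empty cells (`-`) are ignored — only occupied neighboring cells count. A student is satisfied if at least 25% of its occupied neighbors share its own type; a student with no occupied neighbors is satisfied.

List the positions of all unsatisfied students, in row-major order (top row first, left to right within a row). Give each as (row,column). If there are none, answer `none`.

(1,1)B 1/3 ✓
(1,2)B 3/5 ✓
(1,3)B 2/4 ✓
(1,5)R 2/2 ✓
(2,1)R 2/4 ✓
(2,2)R 2/7 ✓
(2,3)B 3/6 ✓
(2,4)R 3/7 ✓
(2,5)R 3/4 ✓
(3,1)R 2/3 ✓
(3,3)B 2/6 ✓
(3,4)R 3/6 ✓
(3,5)B 0/4 ✗
(4,2)B 1/2 ✓
(4,4)R 1/3 ✓

(3,5)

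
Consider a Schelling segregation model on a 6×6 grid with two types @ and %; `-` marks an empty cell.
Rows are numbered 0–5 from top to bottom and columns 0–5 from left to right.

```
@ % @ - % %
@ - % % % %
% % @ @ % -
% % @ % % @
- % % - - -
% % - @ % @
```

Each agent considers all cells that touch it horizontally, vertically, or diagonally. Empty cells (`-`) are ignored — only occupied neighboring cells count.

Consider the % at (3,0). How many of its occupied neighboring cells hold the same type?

4

Occupied neighbors of (3,0): (2,0)=%, (2,1)=%, (3,1)=%, (4,1)=%.
Same type (%): 4 of 4.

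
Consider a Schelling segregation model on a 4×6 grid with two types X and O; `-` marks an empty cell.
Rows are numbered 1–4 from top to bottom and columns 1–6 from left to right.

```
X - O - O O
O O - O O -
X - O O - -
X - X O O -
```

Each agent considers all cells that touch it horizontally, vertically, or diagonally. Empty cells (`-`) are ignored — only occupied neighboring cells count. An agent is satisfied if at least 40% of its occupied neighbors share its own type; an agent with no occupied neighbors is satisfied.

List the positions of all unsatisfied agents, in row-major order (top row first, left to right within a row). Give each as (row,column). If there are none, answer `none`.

Row 1: (1,1)X 0/2 ✗ · (1,3)O 2/2 ✓ · (1,5)O 3/3 ✓ · (1,6)O 2/2 ✓
Row 2: (2,1)O 1/3 ✗ · (2,2)O 3/5 ✓ · (2,4)O 5/5 ✓ · (2,5)O 4/4 ✓
Row 3: (3,1)X 1/3 ✗ · (3,3)O 4/5 ✓ · (3,4)O 5/6 ✓
Row 4: (4,1)X 1/1 ✓ · (4,3)X 0/3 ✗ · (4,4)O 3/4 ✓ · (4,5)O 2/2 ✓

(1,1), (2,1), (3,1), (4,3)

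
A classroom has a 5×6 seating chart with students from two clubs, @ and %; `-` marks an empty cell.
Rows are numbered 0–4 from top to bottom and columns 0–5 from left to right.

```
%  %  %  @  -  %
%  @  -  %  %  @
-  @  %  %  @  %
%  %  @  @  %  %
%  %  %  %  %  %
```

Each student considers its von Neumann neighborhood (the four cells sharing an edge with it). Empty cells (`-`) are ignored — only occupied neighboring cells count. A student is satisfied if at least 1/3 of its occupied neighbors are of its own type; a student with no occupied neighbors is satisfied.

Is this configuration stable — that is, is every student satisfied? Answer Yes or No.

(0,0)% 2/2 satisfied
(0,1)% 2/3 satisfied
(0,2)% 1/2 satisfied
(0,3)@ 0/2 not
(0,5)% 0/1 not
(1,0)% 1/2 satisfied
(1,1)@ 1/3 satisfied
(1,3)% 2/3 satisfied
(1,4)% 1/3 satisfied
(1,5)@ 0/3 not
(2,1)@ 1/3 satisfied
(2,2)% 1/3 satisfied
(2,3)% 2/4 satisfied
(2,4)@ 0/4 not
(2,5)% 1/3 satisfied
(3,0)% 2/2 satisfied
(3,1)% 2/4 satisfied
(3,2)@ 1/4 not
(3,3)@ 1/4 not
(3,4)% 2/4 satisfied
(3,5)% 3/3 satisfied
(4,0)% 2/2 satisfied
(4,1)% 3/3 satisfied
(4,2)% 2/3 satisfied
(4,3)% 2/3 satisfied
(4,4)% 3/3 satisfied
(4,5)% 2/2 satisfied
For instance (0,3) has only 0/2 same-type neighbors, below 1/3.

No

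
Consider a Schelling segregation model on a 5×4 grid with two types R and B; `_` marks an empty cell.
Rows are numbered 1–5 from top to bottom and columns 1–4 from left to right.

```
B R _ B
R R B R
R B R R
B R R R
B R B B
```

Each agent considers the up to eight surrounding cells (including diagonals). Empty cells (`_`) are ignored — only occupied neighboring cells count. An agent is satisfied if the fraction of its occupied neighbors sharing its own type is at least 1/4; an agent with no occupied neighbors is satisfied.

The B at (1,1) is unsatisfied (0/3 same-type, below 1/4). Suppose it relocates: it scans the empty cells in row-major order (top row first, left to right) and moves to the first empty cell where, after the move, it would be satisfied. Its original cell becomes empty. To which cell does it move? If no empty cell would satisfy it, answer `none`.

Vacating (1,1). Empty cells in order:
  (1,3): 2/5 same-type → satisfied — stop here.

(1,3)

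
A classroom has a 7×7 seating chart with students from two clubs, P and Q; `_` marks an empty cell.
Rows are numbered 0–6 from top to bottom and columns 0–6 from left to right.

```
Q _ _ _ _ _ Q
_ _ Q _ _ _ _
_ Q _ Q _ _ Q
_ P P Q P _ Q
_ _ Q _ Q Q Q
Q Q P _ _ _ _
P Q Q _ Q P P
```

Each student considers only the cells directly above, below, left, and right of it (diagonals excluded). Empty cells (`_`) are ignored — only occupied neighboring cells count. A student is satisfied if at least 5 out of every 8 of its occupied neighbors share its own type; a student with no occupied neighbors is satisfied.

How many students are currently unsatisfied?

(0,0)Q 0/0 satisfied
(0,6)Q 0/0 satisfied
(1,2)Q 0/0 satisfied
(2,1)Q 0/1 not
(2,3)Q 1/1 satisfied
(2,6)Q 1/1 satisfied
(3,1)P 1/2 not
(3,2)P 1/3 not
(3,3)Q 1/3 not
(3,4)P 0/2 not
(3,6)Q 2/2 satisfied
(4,2)Q 0/2 not
(4,4)Q 1/2 not
(4,5)Q 2/2 satisfied
(4,6)Q 2/2 satisfied
(5,0)Q 1/2 not
(5,1)Q 2/3 satisfied
(5,2)P 0/3 not
(6,0)P 0/2 not
(6,1)Q 2/3 satisfied
(6,2)Q 1/2 not
(6,4)Q 0/1 not
(6,5)P 1/2 not
(6,6)P 1/1 satisfied
Unsatisfied: (2,1), (3,1), (3,2), (3,3), (3,4), (4,2), (4,4), (5,0), (5,2), (6,0), (6,2), (6,4), (6,5) — 13 in total.

13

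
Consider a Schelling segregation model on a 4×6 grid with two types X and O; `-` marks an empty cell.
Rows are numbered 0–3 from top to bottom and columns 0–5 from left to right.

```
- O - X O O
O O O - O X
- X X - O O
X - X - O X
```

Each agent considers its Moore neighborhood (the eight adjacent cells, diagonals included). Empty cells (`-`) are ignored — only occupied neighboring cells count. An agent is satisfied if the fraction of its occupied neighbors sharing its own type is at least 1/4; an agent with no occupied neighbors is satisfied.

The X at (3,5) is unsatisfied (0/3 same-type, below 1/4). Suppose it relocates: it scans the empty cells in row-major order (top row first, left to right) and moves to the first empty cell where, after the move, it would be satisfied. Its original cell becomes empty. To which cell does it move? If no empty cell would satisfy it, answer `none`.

(0,2)

Vacating (3,5). Empty cells in order:
  (0,0): 0/3 same-type → still unsatisfied.
  (0,2): 1/4 same-type → satisfied — stop here.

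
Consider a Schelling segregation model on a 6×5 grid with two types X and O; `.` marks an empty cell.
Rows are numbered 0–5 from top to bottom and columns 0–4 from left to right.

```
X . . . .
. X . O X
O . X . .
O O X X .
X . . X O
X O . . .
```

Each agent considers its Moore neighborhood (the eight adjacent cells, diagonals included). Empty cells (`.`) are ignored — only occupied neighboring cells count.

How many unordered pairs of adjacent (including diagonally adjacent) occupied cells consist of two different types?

Scan each occupied cell's neighbors to the right and below (and the two forward diagonals) so each pair is counted once.
From row 0: 0 unlike of 1 pairs (running 0/1).
From row 1: 3 unlike of 4 pairs (running 3/5).
From row 2: 1 unlike of 5 pairs (running 4/10).
From row 3: 4 unlike of 8 pairs (running 8/18).
From row 4: 2 unlike of 3 pairs (running 10/21).
From row 5: 1 unlike of 1 pairs (running 11/22).
Total adjacent occupied pairs: 22; unlike-type pairs: 11.

11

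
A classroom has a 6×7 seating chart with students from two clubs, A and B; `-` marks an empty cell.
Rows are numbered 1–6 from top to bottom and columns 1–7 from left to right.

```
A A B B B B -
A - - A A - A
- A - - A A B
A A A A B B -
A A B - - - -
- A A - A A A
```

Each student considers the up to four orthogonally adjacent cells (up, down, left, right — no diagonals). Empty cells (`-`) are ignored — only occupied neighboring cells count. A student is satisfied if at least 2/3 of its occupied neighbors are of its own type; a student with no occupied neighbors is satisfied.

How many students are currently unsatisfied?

(1,1)A 2/2 satisfied
(1,2)A 1/2 not
(1,3)B 1/2 not
(1,4)B 2/3 satisfied
(1,5)B 2/3 satisfied
(1,6)B 1/1 satisfied
(2,1)A 1/1 satisfied
(2,4)A 1/2 not
(2,5)A 2/3 satisfied
(2,7)A 0/1 not
(3,2)A 1/1 satisfied
(3,5)A 2/3 satisfied
(3,6)A 1/3 not
(3,7)B 0/2 not
(4,1)A 2/2 satisfied
(4,2)A 4/4 satisfied
(4,3)A 2/3 satisfied
(4,4)A 1/2 not
(4,5)B 1/3 not
(4,6)B 1/2 not
(5,1)A 2/2 satisfied
(5,2)A 3/4 satisfied
(5,3)B 0/3 not
(6,2)A 2/2 satisfied
(6,3)A 1/2 not
(6,5)A 1/1 satisfied
(6,6)A 2/2 satisfied
(6,7)A 1/1 satisfied
Unsatisfied: (1,2), (1,3), (2,4), (2,7), (3,6), (3,7), (4,4), (4,5), (4,6), (5,3), (6,3) — 11 in total.

11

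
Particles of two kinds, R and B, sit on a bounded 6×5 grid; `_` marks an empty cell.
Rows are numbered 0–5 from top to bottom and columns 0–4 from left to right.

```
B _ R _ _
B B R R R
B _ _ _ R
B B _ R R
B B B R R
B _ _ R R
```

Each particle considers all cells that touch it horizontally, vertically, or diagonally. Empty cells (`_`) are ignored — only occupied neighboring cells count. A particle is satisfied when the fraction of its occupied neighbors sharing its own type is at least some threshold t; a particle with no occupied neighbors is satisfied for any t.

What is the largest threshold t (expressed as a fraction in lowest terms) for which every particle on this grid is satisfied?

2/5

Row 0: (0,0)B 2/2 · (0,2)R 2/3
Row 1: (1,0)B 3/3 · (1,1)B 3/5 · (1,2)R 2/3 · (1,3)R 4/4 · (1,4)R 2/2
Row 2: (2,0)B 4/4 · (2,4)R 4/4
Row 3: (3,0)B 4/4 · (3,1)B 5/5 · (3,3)R 4/5 · (3,4)R 4/4
Row 4: (4,0)B 4/4 · (4,1)B 5/5 · (4,2)B 2/5 · (4,3)R 5/6 · (4,4)R 5/5
Row 5: (5,0)B 2/2 · (5,3)R 3/4 · (5,4)R 3/3
The smallest same-type fraction is 2/5 at (4,2), which reduces to 2/5. Any threshold above that leaves this particle unsatisfied.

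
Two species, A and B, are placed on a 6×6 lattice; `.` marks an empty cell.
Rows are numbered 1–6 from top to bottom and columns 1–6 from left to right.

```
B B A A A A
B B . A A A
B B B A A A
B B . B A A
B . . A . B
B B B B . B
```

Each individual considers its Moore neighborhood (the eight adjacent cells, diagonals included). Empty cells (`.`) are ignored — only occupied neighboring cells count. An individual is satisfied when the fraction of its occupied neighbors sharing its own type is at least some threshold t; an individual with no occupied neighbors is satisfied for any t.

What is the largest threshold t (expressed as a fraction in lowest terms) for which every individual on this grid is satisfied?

Row 1: (1,1)B 3/3 · (1,2)B 3/4 · (1,3)A 2/4 · (1,4)A 4/4 · (1,5)A 5/5 · (1,6)A 3/3
Row 2: (2,1)B 5/5 · (2,2)B 6/7 · (2,4)A 6/7 · (2,5)A 8/8 · (2,6)A 5/5
Row 3: (3,1)B 5/5 · (3,2)B 6/6 · (3,3)B 4/6 · (3,4)A 4/6 · (3,5)A 7/8 · (3,6)A 5/5
Row 4: (4,1)B 4/4 · (4,2)B 5/5 · (4,4)B 1/5 · (4,5)A 5/7 · (4,6)A 3/4
Row 5: (5,1)B 4/4 · (5,4)A 1/4 · (5,6)B 1/3
Row 6: (6,1)B 2/2 · (6,2)B 3/3 · (6,3)B 2/3 · (6,4)B 1/2 · (6,6)B 1/1
The smallest same-type fraction is 1/5 at (4,4), which reduces to 1/5. Any threshold above that leaves this individual unsatisfied.

1/5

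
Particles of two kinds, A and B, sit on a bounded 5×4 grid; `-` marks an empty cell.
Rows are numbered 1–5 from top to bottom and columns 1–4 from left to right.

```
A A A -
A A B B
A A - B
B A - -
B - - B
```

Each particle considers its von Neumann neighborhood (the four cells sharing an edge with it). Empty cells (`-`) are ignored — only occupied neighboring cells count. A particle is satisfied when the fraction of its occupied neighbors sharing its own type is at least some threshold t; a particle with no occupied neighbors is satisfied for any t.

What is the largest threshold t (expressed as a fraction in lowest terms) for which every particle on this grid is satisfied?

Row 1: (1,1)A 2/2 · (1,2)A 3/3 · (1,3)A 1/2
Row 2: (2,1)A 3/3 · (2,2)A 3/4 · (2,3)B 1/3 · (2,4)B 2/2
Row 3: (3,1)A 2/3 · (3,2)A 3/3 · (3,4)B 1/1
Row 4: (4,1)B 1/3 · (4,2)A 1/2
Row 5: (5,1)B 1/1 · (5,4)B — no occupied neighbors
The smallest same-type fraction is 1/3 at (2,3), which reduces to 1/3. Any threshold above that leaves this particle unsatisfied.

1/3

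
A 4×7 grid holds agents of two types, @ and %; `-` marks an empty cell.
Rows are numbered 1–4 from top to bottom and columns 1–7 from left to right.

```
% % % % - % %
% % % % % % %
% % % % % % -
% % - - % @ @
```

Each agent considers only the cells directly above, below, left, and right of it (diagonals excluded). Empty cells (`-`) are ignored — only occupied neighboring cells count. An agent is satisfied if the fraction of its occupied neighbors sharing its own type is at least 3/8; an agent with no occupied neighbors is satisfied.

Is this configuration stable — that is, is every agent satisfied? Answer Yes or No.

Row 1: (1,1)% 2/2 ✓ · (1,2)% 3/3 ✓ · (1,3)% 3/3 ✓ · (1,4)% 2/2 ✓ · (1,6)% 2/2 ✓ · (1,7)% 2/2 ✓
Row 2: (2,1)% 3/3 ✓ · (2,2)% 4/4 ✓ · (2,3)% 4/4 ✓ · (2,4)% 4/4 ✓ · (2,5)% 3/3 ✓ · (2,6)% 4/4 ✓ · (2,7)% 2/2 ✓
Row 3: (3,1)% 3/3 ✓ · (3,2)% 4/4 ✓ · (3,3)% 3/3 ✓ · (3,4)% 3/3 ✓ · (3,5)% 4/4 ✓ · (3,6)% 2/3 ✓
Row 4: (4,1)% 2/2 ✓ · (4,2)% 2/2 ✓ · (4,5)% 1/2 ✓ · (4,6)@ 1/3 ✗ · (4,7)@ 1/1 ✓
For instance (4,6) has only 1/3 same-type neighbors, below 3/8.

No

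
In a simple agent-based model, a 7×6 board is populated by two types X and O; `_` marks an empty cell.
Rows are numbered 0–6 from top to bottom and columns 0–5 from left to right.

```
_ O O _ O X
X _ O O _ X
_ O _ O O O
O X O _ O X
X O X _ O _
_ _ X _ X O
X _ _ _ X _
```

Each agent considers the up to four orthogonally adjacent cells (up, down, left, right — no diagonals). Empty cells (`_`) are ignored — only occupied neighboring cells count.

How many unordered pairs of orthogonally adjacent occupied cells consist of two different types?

14

Scan each occupied cell's neighbors to the right and below so each pair is counted once.
Row 0: O(0,1)–O(0,2)= O(0,2)–O(1,2)= O(0,4)–X(0,5)≠ X(0,5)–X(1,5)=  → 1/4 unlike.
Row 1: O(1,2)–O(1,3)= O(1,3)–O(2,3)= X(1,5)–O(2,5)≠  → 1/3 unlike.
Row 2: O(2,1)–X(3,1)≠ O(2,3)–O(2,4)= O(2,4)–O(2,5)= O(2,4)–O(3,4)= O(2,5)–X(3,5)≠  → 2/5 unlike.
Row 3: O(3,0)–X(3,1)≠ O(3,0)–X(4,0)≠ X(3,1)–O(3,2)≠ X(3,1)–O(4,1)≠ O(3,2)–X(4,2)≠ O(3,4)–X(3,5)≠ O(3,4)–O(4,4)=  → 6/7 unlike.
Row 4: X(4,0)–O(4,1)≠ O(4,1)–X(4,2)≠ X(4,2)–X(5,2)= O(4,4)–X(5,4)≠  → 3/4 unlike.
Row 5: X(5,4)–O(5,5)≠ X(5,4)–X(6,4)=  → 1/2 unlike.
Total adjacent occupied pairs: 25; unlike-type pairs: 14.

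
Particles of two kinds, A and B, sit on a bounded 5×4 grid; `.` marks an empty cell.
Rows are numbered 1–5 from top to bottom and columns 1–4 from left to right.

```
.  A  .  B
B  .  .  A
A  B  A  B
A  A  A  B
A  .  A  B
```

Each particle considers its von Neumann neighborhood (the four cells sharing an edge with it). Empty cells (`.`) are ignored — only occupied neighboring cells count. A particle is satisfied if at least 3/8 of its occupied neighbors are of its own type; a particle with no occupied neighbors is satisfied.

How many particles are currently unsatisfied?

7

(1,2)A 0/0 satisfied
(1,4)B 0/1 not
(2,1)B 0/1 not
(2,4)A 0/2 not
(3,1)A 1/3 not
(3,2)B 0/3 not
(3,3)A 1/3 not
(3,4)B 1/3 not
(4,1)A 3/3 satisfied
(4,2)A 2/3 satisfied
(4,3)A 3/4 satisfied
(4,4)B 2/3 satisfied
(5,1)A 1/1 satisfied
(5,3)A 1/2 satisfied
(5,4)B 1/2 satisfied
Unsatisfied: (1,4), (2,1), (2,4), (3,1), (3,2), (3,3), (3,4) — 7 in total.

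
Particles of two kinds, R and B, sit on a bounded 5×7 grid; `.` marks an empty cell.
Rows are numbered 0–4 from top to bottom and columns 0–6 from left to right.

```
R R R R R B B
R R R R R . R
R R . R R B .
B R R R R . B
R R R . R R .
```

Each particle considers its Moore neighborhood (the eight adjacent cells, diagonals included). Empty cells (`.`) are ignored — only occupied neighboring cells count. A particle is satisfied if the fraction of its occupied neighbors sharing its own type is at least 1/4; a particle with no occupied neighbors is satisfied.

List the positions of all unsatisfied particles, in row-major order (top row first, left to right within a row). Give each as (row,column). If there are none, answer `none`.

(1,6), (2,5), (3,0)

Row 0: (0,0)R 3/3 ok · (0,1)R 5/5 ok · (0,2)R 5/5 ok · (0,3)R 5/5 ok · (0,4)R 3/4 ok · (0,5)B 1/4 ok · (0,6)B 1/2 ok
Row 1: (1,0)R 5/5 ok · (1,1)R 7/7 ok · (1,2)R 7/7 ok · (1,3)R 7/7 ok · (1,4)R 5/7 ok · (1,6)R 0/3 unhappy
Row 2: (2,0)R 4/5 ok · (2,1)R 6/7 ok · (2,3)R 7/7 ok · (2,4)R 5/6 ok · (2,5)B 1/5 unhappy
Row 3: (3,0)B 0/5 unhappy · (3,1)R 6/7 ok · (3,2)R 6/6 ok · (3,3)R 6/6 ok · (3,4)R 5/6 ok · (3,6)B 1/2 ok
Row 4: (4,0)R 2/3 ok · (4,1)R 4/5 ok · (4,2)R 4/4 ok · (4,4)R 3/3 ok · (4,5)R 2/3 ok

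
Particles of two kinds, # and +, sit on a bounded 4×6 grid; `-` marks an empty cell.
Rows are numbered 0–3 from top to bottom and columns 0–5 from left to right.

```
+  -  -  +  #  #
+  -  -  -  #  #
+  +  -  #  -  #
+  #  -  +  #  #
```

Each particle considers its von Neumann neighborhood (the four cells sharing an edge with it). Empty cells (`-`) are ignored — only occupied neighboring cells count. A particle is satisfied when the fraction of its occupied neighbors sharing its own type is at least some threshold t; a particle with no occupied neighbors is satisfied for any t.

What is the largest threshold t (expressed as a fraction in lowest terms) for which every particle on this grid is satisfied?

Row 0: (0,0)+ 1/1 · (0,3)+ 0/1 · (0,4)# 2/3 · (0,5)# 2/2
Row 1: (1,0)+ 2/2 · (1,4)# 2/2 · (1,5)# 3/3
Row 2: (2,0)+ 3/3 · (2,1)+ 1/2 · (2,3)# 0/1 · (2,5)# 2/2
Row 3: (3,0)+ 1/2 · (3,1)# 0/2 · (3,3)+ 0/2 · (3,4)# 1/2 · (3,5)# 2/2
The smallest same-type fraction is 0/1 at (0,3), which reduces to 0/1. Any threshold above that leaves this particle unsatisfied.

0/1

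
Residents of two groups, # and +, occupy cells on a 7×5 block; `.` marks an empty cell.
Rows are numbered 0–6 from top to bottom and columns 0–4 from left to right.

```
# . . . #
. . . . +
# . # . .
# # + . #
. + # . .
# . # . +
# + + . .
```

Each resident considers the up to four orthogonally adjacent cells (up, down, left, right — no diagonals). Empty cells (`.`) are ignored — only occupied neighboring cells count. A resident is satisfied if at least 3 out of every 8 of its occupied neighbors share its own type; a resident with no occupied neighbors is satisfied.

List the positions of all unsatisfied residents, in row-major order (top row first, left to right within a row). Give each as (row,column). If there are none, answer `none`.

(0,0)# 0/0 ✓
(0,4)# 0/1 ✗
(1,4)+ 0/1 ✗
(2,0)# 1/1 ✓
(2,2)# 0/1 ✗
(3,0)# 2/2 ✓
(3,1)# 1/3 ✗
(3,2)+ 0/3 ✗
(3,4)# 0/0 ✓
(4,1)+ 0/2 ✗
(4,2)# 1/3 ✗
(5,0)# 1/1 ✓
(5,2)# 1/2 ✓
(5,4)+ 0/0 ✓
(6,0)# 1/2 ✓
(6,1)+ 1/2 ✓
(6,2)+ 1/2 ✓

(0,4), (1,4), (2,2), (3,1), (3,2), (4,1), (4,2)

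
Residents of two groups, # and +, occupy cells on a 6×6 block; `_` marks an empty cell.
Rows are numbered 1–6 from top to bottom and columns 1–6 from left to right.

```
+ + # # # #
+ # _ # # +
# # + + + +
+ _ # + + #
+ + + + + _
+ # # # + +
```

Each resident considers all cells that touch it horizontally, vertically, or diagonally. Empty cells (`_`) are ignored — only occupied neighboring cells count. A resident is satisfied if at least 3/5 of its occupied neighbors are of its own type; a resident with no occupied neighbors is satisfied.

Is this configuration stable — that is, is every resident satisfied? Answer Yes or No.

No

(1,1)+ 2/3 ok
(1,2)+ 2/4 unhappy
(1,3)# 3/4 ok
(1,4)# 4/4 ok
(1,5)# 4/5 ok
(1,6)# 2/3 ok
(2,1)+ 2/5 unhappy
(2,2)# 3/7 unhappy
(2,4)# 4/7 unhappy
(2,5)# 4/8 unhappy
(2,6)+ 2/5 unhappy
(3,1)# 2/4 unhappy
(3,2)# 3/6 unhappy
(3,3)+ 2/6 unhappy
(3,4)+ 4/7 unhappy
(3,5)+ 5/8 ok
(3,6)+ 3/5 ok
(4,1)+ 2/4 unhappy
(4,3)# 1/7 unhappy
(4,4)+ 7/8 ok
(4,5)+ 6/7 ok
(4,6)# 0/4 unhappy
(5,1)+ 3/4 ok
(5,2)+ 4/7 unhappy
(5,3)+ 3/7 unhappy
(5,4)+ 5/8 ok
(5,5)+ 5/7 ok
(6,1)+ 2/3 ok
(6,2)# 1/5 unhappy
(6,3)# 2/5 unhappy
(6,4)# 1/5 unhappy
(6,5)+ 3/4 ok
(6,6)+ 2/2 ok
For instance (1,2) has only 2/4 same-type neighbors, below 3/5.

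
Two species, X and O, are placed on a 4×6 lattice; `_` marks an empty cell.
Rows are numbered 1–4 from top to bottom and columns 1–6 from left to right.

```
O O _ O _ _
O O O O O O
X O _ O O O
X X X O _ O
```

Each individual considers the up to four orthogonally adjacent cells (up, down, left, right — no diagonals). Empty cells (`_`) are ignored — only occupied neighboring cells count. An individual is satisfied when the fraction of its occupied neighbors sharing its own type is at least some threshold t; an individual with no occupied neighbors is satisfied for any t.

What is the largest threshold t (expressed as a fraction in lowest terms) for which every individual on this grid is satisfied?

(1,1)O 2/2
(1,2)O 2/2
(1,4)O 1/1
(2,1)O 2/3
(2,2)O 4/4
(2,3)O 2/2
(2,4)O 4/4
(2,5)O 3/3
(2,6)O 2/2
(3,1)X 1/3
(3,2)O 1/3
(3,4)O 3/3
(3,5)O 3/3
(3,6)O 3/3
(4,1)X 2/2
(4,2)X 2/3
(4,3)X 1/2
(4,4)O 1/2
(4,6)O 1/1
The smallest same-type fraction is 1/3 at (3,1), which reduces to 1/3. Any threshold above that leaves this individual unsatisfied.

1/3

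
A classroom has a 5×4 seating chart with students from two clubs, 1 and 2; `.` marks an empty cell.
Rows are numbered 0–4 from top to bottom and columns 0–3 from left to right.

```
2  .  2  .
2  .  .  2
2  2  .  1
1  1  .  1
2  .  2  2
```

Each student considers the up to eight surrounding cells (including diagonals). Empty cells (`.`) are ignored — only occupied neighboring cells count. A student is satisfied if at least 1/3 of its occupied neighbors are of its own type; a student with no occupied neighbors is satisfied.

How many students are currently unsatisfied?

Row 0: (0,0)2 1/1 ok · (0,2)2 1/1 ok
Row 1: (1,0)2 3/3 ok · (1,3)2 1/2 ok
Row 2: (2,0)2 2/4 ok · (2,1)2 2/4 ok · (2,3)1 1/2 ok
Row 3: (3,0)1 1/4 unhappy · (3,1)1 1/5 unhappy · (3,3)1 1/3 ok
Row 4: (4,0)2 0/2 unhappy · (4,2)2 1/3 ok · (4,3)2 1/2 ok
Unsatisfied: (3,0), (3,1), (4,0) — 3 in total.

3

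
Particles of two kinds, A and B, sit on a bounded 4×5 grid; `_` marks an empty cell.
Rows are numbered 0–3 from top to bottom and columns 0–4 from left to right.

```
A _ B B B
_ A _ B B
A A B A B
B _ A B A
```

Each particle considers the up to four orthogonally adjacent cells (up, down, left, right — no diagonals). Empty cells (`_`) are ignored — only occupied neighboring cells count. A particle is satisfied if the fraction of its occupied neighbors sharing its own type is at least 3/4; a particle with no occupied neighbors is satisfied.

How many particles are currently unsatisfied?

Row 0: (0,0)A 0/0 ✓ · (0,2)B 1/1 ✓ · (0,3)B 3/3 ✓ · (0,4)B 2/2 ✓
Row 1: (1,1)A 1/1 ✓ · (1,3)B 2/3 ✗ · (1,4)B 3/3 ✓
Row 2: (2,0)A 1/2 ✗ · (2,1)A 2/3 ✗ · (2,2)B 0/3 ✗ · (2,3)A 0/4 ✗ · (2,4)B 1/3 ✗
Row 3: (3,0)B 0/1 ✗ · (3,2)A 0/2 ✗ · (3,3)B 0/3 ✗ · (3,4)A 0/2 ✗
Unsatisfied: (1,3), (2,0), (2,1), (2,2), (2,3), (2,4), (3,0), (3,2), (3,3), (3,4) — 10 in total.

10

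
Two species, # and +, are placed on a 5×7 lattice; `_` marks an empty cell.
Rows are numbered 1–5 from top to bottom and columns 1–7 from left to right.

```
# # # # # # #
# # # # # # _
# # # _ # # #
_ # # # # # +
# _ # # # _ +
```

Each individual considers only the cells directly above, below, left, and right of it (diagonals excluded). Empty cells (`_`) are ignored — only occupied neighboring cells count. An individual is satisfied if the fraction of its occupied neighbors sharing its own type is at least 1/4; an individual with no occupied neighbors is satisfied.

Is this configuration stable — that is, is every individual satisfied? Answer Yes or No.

Yes

(1,1)# 2/2 satisfied
(1,2)# 3/3 satisfied
(1,3)# 3/3 satisfied
(1,4)# 3/3 satisfied
(1,5)# 3/3 satisfied
(1,6)# 3/3 satisfied
(1,7)# 1/1 satisfied
(2,1)# 3/3 satisfied
(2,2)# 4/4 satisfied
(2,3)# 4/4 satisfied
(2,4)# 3/3 satisfied
(2,5)# 4/4 satisfied
(2,6)# 3/3 satisfied
(3,1)# 2/2 satisfied
(3,2)# 4/4 satisfied
(3,3)# 3/3 satisfied
(3,5)# 3/3 satisfied
(3,6)# 4/4 satisfied
(3,7)# 1/2 satisfied
(4,2)# 2/2 satisfied
(4,3)# 4/4 satisfied
(4,4)# 3/3 satisfied
(4,5)# 4/4 satisfied
(4,6)# 2/3 satisfied
(4,7)+ 1/3 satisfied
(5,1)# 0/0 satisfied
(5,3)# 2/2 satisfied
(5,4)# 3/3 satisfied
(5,5)# 2/2 satisfied
(5,7)+ 1/1 satisfied
All meet the threshold, so the configuration is stable.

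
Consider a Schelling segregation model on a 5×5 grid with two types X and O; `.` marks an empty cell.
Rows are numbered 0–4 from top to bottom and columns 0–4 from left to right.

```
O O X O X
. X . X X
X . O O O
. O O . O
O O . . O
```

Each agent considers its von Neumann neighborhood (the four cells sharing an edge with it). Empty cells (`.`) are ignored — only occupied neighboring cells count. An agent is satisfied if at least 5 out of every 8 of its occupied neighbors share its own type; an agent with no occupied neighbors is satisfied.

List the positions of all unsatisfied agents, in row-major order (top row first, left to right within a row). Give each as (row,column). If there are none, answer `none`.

(0,1), (0,2), (0,3), (0,4), (1,1), (1,3)

Row 0: (0,0)O 1/1 ✓ · (0,1)O 1/3 ✗ · (0,2)X 0/2 ✗ · (0,3)O 0/3 ✗ · (0,4)X 1/2 ✗
Row 1: (1,1)X 0/1 ✗ · (1,3)X 1/3 ✗ · (1,4)X 2/3 ✓
Row 2: (2,0)X 0/0 ✓ · (2,2)O 2/2 ✓ · (2,3)O 2/3 ✓ · (2,4)O 2/3 ✓
Row 3: (3,1)O 2/2 ✓ · (3,2)O 2/2 ✓ · (3,4)O 2/2 ✓
Row 4: (4,0)O 1/1 ✓ · (4,1)O 2/2 ✓ · (4,4)O 1/1 ✓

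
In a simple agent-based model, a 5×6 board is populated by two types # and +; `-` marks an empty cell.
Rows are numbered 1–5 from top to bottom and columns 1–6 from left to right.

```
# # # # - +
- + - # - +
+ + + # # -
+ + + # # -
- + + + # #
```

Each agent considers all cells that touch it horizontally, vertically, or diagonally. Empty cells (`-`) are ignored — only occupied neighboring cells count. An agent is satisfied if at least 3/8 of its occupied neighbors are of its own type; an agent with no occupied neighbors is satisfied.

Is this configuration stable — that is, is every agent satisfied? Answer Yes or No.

Row 1: (1,1)# 1/2 satisfied · (1,2)# 2/3 satisfied · (1,3)# 3/4 satisfied · (1,4)# 2/2 satisfied · (1,6)+ 1/1 satisfied
Row 2: (2,2)+ 3/6 satisfied · (2,4)# 4/5 satisfied · (2,6)+ 1/2 satisfied
Row 3: (3,1)+ 4/4 satisfied · (3,2)+ 6/6 satisfied · (3,3)+ 4/7 satisfied · (3,4)# 4/6 satisfied · (3,5)# 4/5 satisfied
Row 4: (4,1)+ 4/4 satisfied · (4,2)+ 7/7 satisfied · (4,3)+ 6/8 satisfied · (4,4)# 4/8 satisfied · (4,5)# 5/6 satisfied
Row 5: (5,2)+ 4/4 satisfied · (5,3)+ 4/5 satisfied · (5,4)+ 2/5 satisfied · (5,5)# 3/4 satisfied · (5,6)# 2/2 satisfied
All meet the threshold, so the configuration is stable.

Yes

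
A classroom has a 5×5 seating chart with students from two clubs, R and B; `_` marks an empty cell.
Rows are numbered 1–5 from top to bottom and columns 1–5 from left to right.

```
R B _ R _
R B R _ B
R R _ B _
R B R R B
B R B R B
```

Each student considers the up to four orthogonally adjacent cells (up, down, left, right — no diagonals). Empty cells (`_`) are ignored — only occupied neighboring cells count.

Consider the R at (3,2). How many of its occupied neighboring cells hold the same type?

Occupied neighbors of (3,2): (2,2)=B, (4,2)=B, (3,1)=R.
Same type (R): 1 of 3.

1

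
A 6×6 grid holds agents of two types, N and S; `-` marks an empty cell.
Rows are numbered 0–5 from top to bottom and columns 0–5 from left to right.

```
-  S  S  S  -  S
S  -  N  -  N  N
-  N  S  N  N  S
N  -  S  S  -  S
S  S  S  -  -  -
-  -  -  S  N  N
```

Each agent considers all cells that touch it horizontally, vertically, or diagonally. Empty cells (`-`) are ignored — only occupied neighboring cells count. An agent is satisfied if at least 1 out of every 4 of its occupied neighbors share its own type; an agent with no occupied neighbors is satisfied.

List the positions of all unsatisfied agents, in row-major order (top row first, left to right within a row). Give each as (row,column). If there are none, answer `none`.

(0,5)

(0,1)S 2/3 ✓
(0,2)S 2/3 ✓
(0,3)S 1/3 ✓
(0,5)S 0/2 ✗
(1,0)S 1/2 ✓
(1,2)N 2/6 ✓
(1,4)N 3/6 ✓
(1,5)N 2/4 ✓
(2,1)N 2/5 ✓
(2,2)S 2/5 ✓
(2,3)N 3/6 ✓
(2,4)N 3/6 ✓
(2,5)S 1/4 ✓
(3,0)N 1/3 ✓
(3,2)S 4/6 ✓
(3,3)S 3/5 ✓
(3,5)S 1/2 ✓
(4,0)S 1/2 ✓
(4,1)S 3/4 ✓
(4,2)S 4/4 ✓
(5,3)S 1/2 ✓
(5,4)N 1/2 ✓
(5,5)N 1/1 ✓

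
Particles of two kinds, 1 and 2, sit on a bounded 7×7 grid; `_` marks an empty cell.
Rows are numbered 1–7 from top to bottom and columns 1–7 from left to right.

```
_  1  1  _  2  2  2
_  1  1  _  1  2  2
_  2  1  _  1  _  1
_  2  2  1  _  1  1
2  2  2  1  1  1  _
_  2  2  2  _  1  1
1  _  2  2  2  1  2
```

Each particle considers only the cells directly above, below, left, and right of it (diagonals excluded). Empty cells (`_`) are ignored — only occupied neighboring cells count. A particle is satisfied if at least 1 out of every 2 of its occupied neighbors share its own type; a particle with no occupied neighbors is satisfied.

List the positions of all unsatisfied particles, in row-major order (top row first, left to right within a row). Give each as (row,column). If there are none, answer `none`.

(1,2)1 2/2 satisfied
(1,3)1 2/2 satisfied
(1,5)2 1/2 satisfied
(1,6)2 3/3 satisfied
(1,7)2 2/2 satisfied
(2,2)1 2/3 satisfied
(2,3)1 3/3 satisfied
(2,5)1 1/3 not
(2,6)2 2/3 satisfied
(2,7)2 2/3 satisfied
(3,2)2 1/3 not
(3,3)1 1/3 not
(3,5)1 1/1 satisfied
(3,7)1 1/2 satisfied
(4,2)2 3/3 satisfied
(4,3)2 2/4 satisfied
(4,4)1 1/2 satisfied
(4,6)1 2/2 satisfied
(4,7)1 2/2 satisfied
(5,1)2 1/1 satisfied
(5,2)2 4/4 satisfied
(5,3)2 3/4 satisfied
(5,4)1 2/4 satisfied
(5,5)1 2/2 satisfied
(5,6)1 3/3 satisfied
(6,2)2 2/2 satisfied
(6,3)2 4/4 satisfied
(6,4)2 2/3 satisfied
(6,6)1 3/3 satisfied
(6,7)1 1/2 satisfied
(7,1)1 0/0 satisfied
(7,3)2 2/2 satisfied
(7,4)2 3/3 satisfied
(7,5)2 1/2 satisfied
(7,6)1 1/3 not
(7,7)2 0/2 not

(2,5), (3,2), (3,3), (7,6), (7,7)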